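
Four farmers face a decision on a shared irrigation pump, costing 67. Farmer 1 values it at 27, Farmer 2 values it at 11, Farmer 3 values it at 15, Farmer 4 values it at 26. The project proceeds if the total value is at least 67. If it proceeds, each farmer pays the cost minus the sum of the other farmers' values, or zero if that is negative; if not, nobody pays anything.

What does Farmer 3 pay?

3

Total value 79 ≥ cost 67, so the project is built.
The other farmers' values sum to 64.
Cost minus that sum is 67 - 64 = 3.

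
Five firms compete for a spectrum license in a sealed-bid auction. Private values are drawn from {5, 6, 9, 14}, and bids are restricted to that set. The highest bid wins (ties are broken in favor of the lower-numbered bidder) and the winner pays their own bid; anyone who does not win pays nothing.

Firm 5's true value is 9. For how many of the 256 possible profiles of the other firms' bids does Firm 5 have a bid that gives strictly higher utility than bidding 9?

1

Others bid (5, 5, 5, 5): truth gives 0; bid 6 gives 3 > 0. Violating.
Others bid (5, 5, 5, 6): truth gives 0; no alternative beats it.
Others bid (5, 5, 5, 9): truth gives 0; no alternative beats it.
(Checking all 256 profiles: 1 has a profitable deviation, 255 do not.)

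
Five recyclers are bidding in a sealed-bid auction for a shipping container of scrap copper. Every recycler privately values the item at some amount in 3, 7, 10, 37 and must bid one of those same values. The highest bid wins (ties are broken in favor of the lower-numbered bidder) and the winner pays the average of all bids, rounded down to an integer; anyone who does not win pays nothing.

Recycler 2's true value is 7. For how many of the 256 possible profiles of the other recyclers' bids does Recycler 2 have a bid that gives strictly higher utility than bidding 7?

19

Others bid (3, 3, 3, 10): truth gives 0; bid 10 gives 2 > 0. Violating.
Others bid (3, 3, 7, 10): truth gives 0; bid 10 gives 1 > 0. Violating.
Others bid (3, 3, 10, 3): truth gives 0; bid 10 gives 2 > 0. Violating.
Others bid (3, 3, 10, 7): truth gives 0; bid 10 gives 1 > 0. Violating.
Others bid (3, 3, 3, 3): truth gives 4; no alternative beats it.
Others bid (3, 3, 3, 7): truth gives 3; no alternative beats it.
(Checking all 256 profiles: 19 have a profitable deviation, 237 do not.)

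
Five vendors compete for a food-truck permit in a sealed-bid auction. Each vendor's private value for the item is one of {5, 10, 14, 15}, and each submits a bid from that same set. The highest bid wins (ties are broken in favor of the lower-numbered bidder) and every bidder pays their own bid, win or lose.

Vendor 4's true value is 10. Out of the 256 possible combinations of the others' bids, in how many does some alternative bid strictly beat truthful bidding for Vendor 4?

254

Others bid (5, 5, 5, 14): truth gives -10; bid 14 gives -4 > -10. Violating.
Others bid (5, 5, 5, 15): truth gives -10; bid 5 gives -5 > -10. Violating.
Others bid (5, 5, 10, 5): truth gives -10; bid 14 gives -4 > -10. Violating.
Others bid (5, 5, 10, 10): truth gives -10; bid 14 gives -4 > -10. Violating.
Others bid (5, 5, 5, 5): truth gives 0; no alternative beats it.
Others bid (5, 5, 5, 10): truth gives 0; no alternative beats it.
(Checking all 256 profiles: 254 have a profitable deviation, 2 do not.)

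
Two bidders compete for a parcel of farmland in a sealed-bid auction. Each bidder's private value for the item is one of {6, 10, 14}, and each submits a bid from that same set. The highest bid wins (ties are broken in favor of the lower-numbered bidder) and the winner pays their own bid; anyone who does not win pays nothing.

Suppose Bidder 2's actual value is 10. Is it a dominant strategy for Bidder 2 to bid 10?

Check each profile of the others' bids and compare truth against every alternative bid.
Others bid (6): truth gives 0, best alternative gives 0.
Others bid (10): truth gives 0, best alternative gives 0.
Others bid (14): truth gives 0, best alternative gives 0.
In every case the truthful bid is at least as good as any alternative, so it is a dominant strategy.

Yes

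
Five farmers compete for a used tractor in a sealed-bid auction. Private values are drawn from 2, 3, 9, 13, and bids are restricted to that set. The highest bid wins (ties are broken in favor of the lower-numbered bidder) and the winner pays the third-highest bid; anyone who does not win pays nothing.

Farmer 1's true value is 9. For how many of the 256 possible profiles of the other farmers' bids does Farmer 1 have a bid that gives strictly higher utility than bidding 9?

Others bid (2, 2, 2, 13): truth gives 0; bid 13 gives 7 > 0. Violating.
Others bid (2, 2, 3, 13): truth gives 0; bid 13 gives 6 > 0. Violating.
Others bid (2, 2, 13, 2): truth gives 0; bid 13 gives 7 > 0. Violating.
Others bid (2, 2, 13, 3): truth gives 0; bid 13 gives 6 > 0. Violating.
Others bid (2, 2, 2, 2): truth gives 7; no alternative beats it.
Others bid (2, 2, 2, 3): truth gives 7; no alternative beats it.
(Checking all 256 profiles: 32 have a profitable deviation, 224 do not.)

32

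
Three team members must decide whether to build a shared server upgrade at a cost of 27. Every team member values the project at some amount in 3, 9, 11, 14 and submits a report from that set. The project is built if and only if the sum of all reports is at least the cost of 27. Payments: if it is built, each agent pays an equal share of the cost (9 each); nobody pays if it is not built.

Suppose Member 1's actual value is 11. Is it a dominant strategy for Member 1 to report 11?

No

Consider the case where Member 2 reports 3 and Member 3 reports 11.
Truthful report 11: project not built, utility 0.
Report 14 instead: project built, pays 9, utility 11 - 9 = 2.
Since 2 > 0, reporting 14 is strictly better here, so truthful reporting is not dominant.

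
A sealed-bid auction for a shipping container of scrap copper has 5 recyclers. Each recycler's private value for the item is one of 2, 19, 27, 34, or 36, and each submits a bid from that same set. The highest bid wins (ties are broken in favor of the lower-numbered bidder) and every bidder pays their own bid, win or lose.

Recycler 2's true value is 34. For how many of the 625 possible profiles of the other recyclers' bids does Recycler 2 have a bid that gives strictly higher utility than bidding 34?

487

Others bid (2, 2, 2, 2): truth gives 0; bid 19 gives 15 > 0. Violating.
Others bid (2, 2, 2, 19): truth gives 0; bid 19 gives 15 > 0. Violating.
Others bid (2, 2, 2, 27): truth gives 0; bid 27 gives 7 > 0. Violating.
Others bid (2, 2, 2, 36): truth gives -34; bid 2 gives -2 > -34. Violating.
Others bid (2, 2, 2, 34): truth gives 0; no alternative beats it.
Others bid (2, 2, 19, 34): truth gives 0; no alternative beats it.
(Checking all 625 profiles: 487 have a profitable deviation, 138 do not.)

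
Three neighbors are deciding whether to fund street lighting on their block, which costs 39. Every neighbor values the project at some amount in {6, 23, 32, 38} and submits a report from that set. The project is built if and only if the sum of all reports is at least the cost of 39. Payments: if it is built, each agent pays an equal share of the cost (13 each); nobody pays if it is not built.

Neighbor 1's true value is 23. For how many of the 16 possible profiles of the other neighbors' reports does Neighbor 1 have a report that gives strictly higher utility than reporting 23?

1

Others report (6, 6): truth gives 0; report 32 gives 10 > 0. Violating.
Others report (6, 23): truth gives 10; no alternative beats it.
Others report (6, 32): truth gives 10; no alternative beats it.
(Checking all 16 profiles: 1 has a profitable deviation, 15 do not.)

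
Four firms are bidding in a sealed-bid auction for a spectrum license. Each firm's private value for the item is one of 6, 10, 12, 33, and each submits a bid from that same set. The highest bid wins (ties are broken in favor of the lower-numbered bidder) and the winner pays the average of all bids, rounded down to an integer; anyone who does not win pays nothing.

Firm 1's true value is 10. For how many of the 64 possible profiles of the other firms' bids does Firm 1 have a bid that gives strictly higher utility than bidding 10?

Others bid (6, 6, 6): truth gives 3; bid 6 gives 4 > 3. Violating.
Others bid (6, 6, 12): truth gives 0; bid 12 gives 1 > 0. Violating.
Others bid (6, 12, 6): truth gives 0; bid 12 gives 1 > 0. Violating.
Others bid (12, 6, 6): truth gives 0; bid 12 gives 1 > 0. Violating.
Others bid (6, 6, 10): truth gives 2; no alternative beats it.
Others bid (6, 6, 33): truth gives 0; no alternative beats it.
(Checking all 64 profiles: 4 have a profitable deviation, 60 do not.)

4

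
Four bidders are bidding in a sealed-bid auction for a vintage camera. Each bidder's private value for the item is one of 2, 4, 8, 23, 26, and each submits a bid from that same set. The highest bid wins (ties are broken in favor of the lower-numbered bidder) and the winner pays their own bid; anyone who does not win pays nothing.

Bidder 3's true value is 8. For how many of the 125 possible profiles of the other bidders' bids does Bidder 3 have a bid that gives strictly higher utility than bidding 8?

Others bid (2, 2, 2): truth gives 0; bid 4 gives 4 > 0. Violating.
Others bid (2, 2, 4): truth gives 0; bid 4 gives 4 > 0. Violating.
Others bid (2, 2, 8): truth gives 0; no alternative beats it.
Others bid (2, 2, 23): truth gives 0; no alternative beats it.
(Checking all 125 profiles: 2 have a profitable deviation, 123 do not.)

2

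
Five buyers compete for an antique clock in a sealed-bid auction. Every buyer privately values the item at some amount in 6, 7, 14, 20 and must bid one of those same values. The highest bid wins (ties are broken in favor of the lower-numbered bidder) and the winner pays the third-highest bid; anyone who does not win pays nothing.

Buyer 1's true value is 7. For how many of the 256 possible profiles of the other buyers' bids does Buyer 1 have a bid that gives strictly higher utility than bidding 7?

Others bid (6, 6, 6, 14): truth gives 0; bid 14 gives 1 > 0. Violating.
Others bid (6, 6, 6, 20): truth gives 0; bid 20 gives 1 > 0. Violating.
Others bid (6, 6, 14, 6): truth gives 0; bid 14 gives 1 > 0. Violating.
Others bid (6, 6, 20, 6): truth gives 0; bid 20 gives 1 > 0. Violating.
Others bid (6, 6, 6, 6): truth gives 1; no alternative beats it.
Others bid (6, 6, 6, 7): truth gives 1; no alternative beats it.
(Checking all 256 profiles: 8 have a profitable deviation, 248 do not.)

8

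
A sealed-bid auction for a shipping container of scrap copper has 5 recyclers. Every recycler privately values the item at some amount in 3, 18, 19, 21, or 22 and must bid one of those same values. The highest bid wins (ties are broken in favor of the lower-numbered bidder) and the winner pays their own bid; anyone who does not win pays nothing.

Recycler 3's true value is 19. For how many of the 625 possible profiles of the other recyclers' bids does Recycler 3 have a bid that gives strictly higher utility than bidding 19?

Others bid (3, 3, 3, 3): truth gives 0; bid 18 gives 1 > 0. Violating.
Others bid (3, 3, 3, 18): truth gives 0; bid 18 gives 1 > 0. Violating.
Others bid (3, 3, 18, 3): truth gives 0; bid 18 gives 1 > 0. Violating.
Others bid (3, 3, 18, 18): truth gives 0; bid 18 gives 1 > 0. Violating.
Others bid (3, 3, 3, 19): truth gives 0; no alternative beats it.
Others bid (3, 3, 3, 21): truth gives 0; no alternative beats it.
(Checking all 625 profiles: 4 have a profitable deviation, 621 do not.)

4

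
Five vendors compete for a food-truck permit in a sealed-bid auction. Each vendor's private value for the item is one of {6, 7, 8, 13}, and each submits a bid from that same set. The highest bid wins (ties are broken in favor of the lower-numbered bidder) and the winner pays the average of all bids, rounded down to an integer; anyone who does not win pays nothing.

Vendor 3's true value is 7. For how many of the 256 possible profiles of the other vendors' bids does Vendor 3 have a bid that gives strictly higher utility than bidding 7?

9

Others bid (6, 6, 6, 8): truth gives 0; bid 8 gives 1 > 0. Violating.
Others bid (6, 6, 8, 6): truth gives 0; bid 8 gives 1 > 0. Violating.
Others bid (6, 7, 6, 6): truth gives 0; bid 8 gives 1 > 0. Violating.
Others bid (6, 7, 6, 7): truth gives 0; bid 8 gives 1 > 0. Violating.
Others bid (6, 6, 6, 6): truth gives 1; no alternative beats it.
Others bid (6, 6, 6, 7): truth gives 1; no alternative beats it.
(Checking all 256 profiles: 9 have a profitable deviation, 247 do not.)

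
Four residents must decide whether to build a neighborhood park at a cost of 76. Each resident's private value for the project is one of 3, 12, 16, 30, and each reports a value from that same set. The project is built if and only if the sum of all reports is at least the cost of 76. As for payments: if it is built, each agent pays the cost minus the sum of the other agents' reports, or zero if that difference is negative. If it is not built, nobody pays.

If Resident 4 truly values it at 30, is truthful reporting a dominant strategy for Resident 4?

Check each profile of the others' reports and compare truth against every alternative report.
Others report (12, 16, 30): truth gives 12, best alternative gives 0.
Others report (12, 30, 16): truth gives 12, best alternative gives 0.
Others report (16, 12, 30): truth gives 12, best alternative gives 0.
Others report (16, 30, 12): truth gives 12, best alternative gives 0.
Others report (30, 12, 16): truth gives 12, best alternative gives 0.
Others report (30, 16, 12): truth gives 12, best alternative gives 0.
(Remaining 58 profiles checked similarly; truth is weakly best in each.)
In every case the truthful report is at least as good as any alternative, so it is a dominant strategy.

Yes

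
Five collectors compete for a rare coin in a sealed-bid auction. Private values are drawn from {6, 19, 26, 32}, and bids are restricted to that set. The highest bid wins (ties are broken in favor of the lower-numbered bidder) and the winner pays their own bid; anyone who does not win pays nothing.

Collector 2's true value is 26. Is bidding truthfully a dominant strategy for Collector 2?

No

Consider the case where Collector 1 bids 6, Collector 3 bids 6, Collector 4 bids 6 and Collector 5 bids 6.
Truthful bid 26: wins, pays 26, utility 26 - 26 = 0.
Bid 19 instead: wins, pays 19, utility 26 - 19 = 7.
Since 7 > 0, bidding 19 is strictly better here, so truthful bidding is not dominant.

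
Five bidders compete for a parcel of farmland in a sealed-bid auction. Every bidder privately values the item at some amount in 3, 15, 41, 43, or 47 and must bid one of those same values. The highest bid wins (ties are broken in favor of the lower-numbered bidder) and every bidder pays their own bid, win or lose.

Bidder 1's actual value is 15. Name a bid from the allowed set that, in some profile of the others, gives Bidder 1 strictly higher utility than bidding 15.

3

Suppose Bidder 2 bids 3, Bidder 3 bids 3, Bidder 4 bids 3 and Bidder 5 bids 3.
Bid 15: wins, pays 15, utility 15 - 15 = 0.
Bid 3: wins, pays 3, utility 15 - 3 = 12.
So bidding 3 beats truth here (12 > 0).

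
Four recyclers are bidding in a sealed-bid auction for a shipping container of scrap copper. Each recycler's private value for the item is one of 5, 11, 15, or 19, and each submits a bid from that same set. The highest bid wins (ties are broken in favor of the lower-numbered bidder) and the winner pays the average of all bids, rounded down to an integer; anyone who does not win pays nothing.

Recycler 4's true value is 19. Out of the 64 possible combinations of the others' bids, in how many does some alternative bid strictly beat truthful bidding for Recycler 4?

8

Others bid (5, 5, 5): truth gives 11; bid 11 gives 13 > 11. Violating.
Others bid (5, 5, 11): truth gives 9; bid 15 gives 10 > 9. Violating.
Others bid (5, 11, 5): truth gives 9; bid 15 gives 10 > 9. Violating.
Others bid (5, 11, 11): truth gives 8; bid 15 gives 9 > 8. Violating.
Others bid (5, 5, 15): truth gives 8; no alternative beats it.
Others bid (5, 5, 19): truth gives 0; no alternative beats it.
(Checking all 64 profiles: 8 have a profitable deviation, 56 do not.)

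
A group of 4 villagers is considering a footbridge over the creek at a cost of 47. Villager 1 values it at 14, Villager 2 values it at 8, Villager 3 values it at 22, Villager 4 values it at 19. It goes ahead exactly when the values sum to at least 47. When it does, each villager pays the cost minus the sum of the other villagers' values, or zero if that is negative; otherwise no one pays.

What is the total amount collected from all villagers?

9

Total value 63 ≥ cost 47, so it is built.
Villager 1: others sum to 49; max(0, 47 - 49) = 0.
Villager 2: others sum to 55; max(0, 47 - 55) = 0.
Villager 3: others sum to 41; max(0, 47 - 41) = 6.
Villager 4: others sum to 44; max(0, 47 - 44) = 3.
Total collected = 0 + 0 + 6 + 3 = 9.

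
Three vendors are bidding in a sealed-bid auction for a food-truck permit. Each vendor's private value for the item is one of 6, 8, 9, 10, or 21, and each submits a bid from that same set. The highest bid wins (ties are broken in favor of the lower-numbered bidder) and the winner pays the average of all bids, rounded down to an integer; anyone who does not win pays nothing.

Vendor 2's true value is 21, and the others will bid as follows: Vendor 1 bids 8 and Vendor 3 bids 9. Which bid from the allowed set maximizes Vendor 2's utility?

9

Bid 6: loses, pays 0, utility 0.
Bid 8: loses, pays 0, utility 0.
Bid 9: wins, pays 8, utility 21 - 8 = 13.
Bid 10: wins, pays 9, utility 21 - 9 = 12.
Bid 21: wins, pays 12, utility 21 - 12 = 9.
The best choice is 9 with utility 13.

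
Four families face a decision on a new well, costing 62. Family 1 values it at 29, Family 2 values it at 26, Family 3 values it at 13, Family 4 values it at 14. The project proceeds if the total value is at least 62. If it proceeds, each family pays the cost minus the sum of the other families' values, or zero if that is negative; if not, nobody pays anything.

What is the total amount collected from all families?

Total value 82 ≥ cost 62, so it is built.
Family 1: others sum to 53; max(0, 62 - 53) = 9.
Family 2: others sum to 56; max(0, 62 - 56) = 6.
Family 3: others sum to 69; max(0, 62 - 69) = 0.
Family 4: others sum to 68; max(0, 62 - 68) = 0.
Total collected = 9 + 6 + 0 + 0 = 15.

15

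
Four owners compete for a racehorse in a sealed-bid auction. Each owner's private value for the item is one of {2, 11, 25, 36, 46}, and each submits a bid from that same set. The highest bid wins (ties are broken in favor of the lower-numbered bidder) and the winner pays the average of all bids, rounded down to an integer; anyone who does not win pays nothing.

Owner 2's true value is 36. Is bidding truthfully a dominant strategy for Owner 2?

No

Consider the case where Owner 1 bids 2, Owner 3 bids 2 and Owner 4 bids 2.
Truthful bid 36: wins, pays 10, utility 36 - 10 = 26.
Bid 11 instead: wins, pays 4, utility 36 - 4 = 32.
Since 32 > 26, bidding 11 is strictly better here, so truthful bidding is not dominant.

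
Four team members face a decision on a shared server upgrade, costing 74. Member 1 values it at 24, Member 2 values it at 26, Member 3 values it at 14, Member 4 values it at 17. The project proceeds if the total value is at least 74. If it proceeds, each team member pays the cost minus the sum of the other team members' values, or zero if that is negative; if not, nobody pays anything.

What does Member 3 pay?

7

Total value 81 ≥ cost 74, so the project is built.
The other team members' values sum to 67.
Cost minus that sum is 74 - 67 = 7.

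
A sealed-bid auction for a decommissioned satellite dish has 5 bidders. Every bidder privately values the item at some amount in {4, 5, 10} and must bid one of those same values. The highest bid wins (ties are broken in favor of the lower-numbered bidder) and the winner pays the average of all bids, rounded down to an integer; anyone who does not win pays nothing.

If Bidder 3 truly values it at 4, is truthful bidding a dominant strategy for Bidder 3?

Check each profile of the others' bids and compare truth against every alternative bid.
Others bid (4, 4, 4, 4): truth gives 0, best alternative gives 0.
Others bid (4, 4, 4, 5): truth gives 0, best alternative gives 0.
Others bid (4, 4, 4, 10): truth gives 0, best alternative gives 0.
Others bid (4, 4, 5, 4): truth gives 0, best alternative gives 0.
Others bid (4, 4, 5, 5): truth gives 0, best alternative gives 0.
Others bid (4, 4, 5, 10): truth gives 0, best alternative gives 0.
(Remaining 75 profiles checked similarly; truth is weakly best in each.)
In every case the truthful bid is at least as good as any alternative, so it is a dominant strategy.

Yes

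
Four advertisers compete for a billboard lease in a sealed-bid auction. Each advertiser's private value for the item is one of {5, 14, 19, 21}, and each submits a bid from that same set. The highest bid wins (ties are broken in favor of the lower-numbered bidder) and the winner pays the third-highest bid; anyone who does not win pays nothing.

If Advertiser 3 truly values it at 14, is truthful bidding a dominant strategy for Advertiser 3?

No

Consider the case where Advertiser 1 bids 5, Advertiser 2 bids 5 and Advertiser 4 bids 19.
Truthful bid 14: loses, pays 0, utility 0.
Bid 19 instead: wins, pays 5, utility 14 - 5 = 9.
Since 9 > 0, bidding 19 is strictly better here, so truthful bidding is not dominant.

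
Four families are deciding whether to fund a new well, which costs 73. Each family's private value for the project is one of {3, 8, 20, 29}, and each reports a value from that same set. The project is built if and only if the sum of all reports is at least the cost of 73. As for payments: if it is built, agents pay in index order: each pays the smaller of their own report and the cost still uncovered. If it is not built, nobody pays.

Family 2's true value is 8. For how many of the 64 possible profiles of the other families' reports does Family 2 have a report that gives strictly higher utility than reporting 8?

4

Others report (20, 29, 29): truth gives 0; report 3 gives 5 > 0. Violating.
Others report (29, 20, 29): truth gives 0; report 3 gives 5 > 0. Violating.
Others report (29, 29, 20): truth gives 0; report 3 gives 5 > 0. Violating.
Others report (29, 29, 29): truth gives 0; report 3 gives 5 > 0. Violating.
Others report (3, 3, 3): truth gives 0; no alternative beats it.
Others report (3, 3, 8): truth gives 0; no alternative beats it.
(Checking all 64 profiles: 4 have a profitable deviation, 60 do not.)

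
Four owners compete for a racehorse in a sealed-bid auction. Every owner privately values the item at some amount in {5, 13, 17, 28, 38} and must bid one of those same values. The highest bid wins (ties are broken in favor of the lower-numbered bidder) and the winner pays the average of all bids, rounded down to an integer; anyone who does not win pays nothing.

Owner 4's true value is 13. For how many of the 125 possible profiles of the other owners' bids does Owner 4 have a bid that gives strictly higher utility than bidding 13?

Others bid (5, 5, 13): truth gives 0; bid 17 gives 3 > 0. Violating.
Others bid (5, 13, 5): truth gives 0; bid 17 gives 3 > 0. Violating.
Others bid (5, 13, 13): truth gives 0; bid 17 gives 1 > 0. Violating.
Others bid (13, 5, 5): truth gives 0; bid 17 gives 3 > 0. Violating.
Others bid (5, 5, 5): truth gives 6; no alternative beats it.
Others bid (5, 5, 17): truth gives 0; no alternative beats it.
(Checking all 125 profiles: 6 have a profitable deviation, 119 do not.)

6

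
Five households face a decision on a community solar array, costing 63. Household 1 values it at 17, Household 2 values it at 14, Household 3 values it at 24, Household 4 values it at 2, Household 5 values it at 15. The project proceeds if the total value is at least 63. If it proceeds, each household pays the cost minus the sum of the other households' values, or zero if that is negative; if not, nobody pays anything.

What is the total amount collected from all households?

34

Total value 72 ≥ cost 63, so it is built.
Household 1: others sum to 55; max(0, 63 - 55) = 8.
Household 2: others sum to 58; max(0, 63 - 58) = 5.
Household 3: others sum to 48; max(0, 63 - 48) = 15.
Household 4: others sum to 70; max(0, 63 - 70) = 0.
Household 5: others sum to 57; max(0, 63 - 57) = 6.
Total collected = 8 + 5 + 15 + 0 + 6 = 34.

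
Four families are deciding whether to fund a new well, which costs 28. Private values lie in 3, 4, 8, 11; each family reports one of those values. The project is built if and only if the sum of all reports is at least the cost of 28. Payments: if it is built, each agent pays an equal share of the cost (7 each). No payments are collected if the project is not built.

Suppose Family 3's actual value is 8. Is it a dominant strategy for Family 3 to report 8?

Consider the case where Family 1 reports 3, Family 2 reports 3 and Family 4 reports 11.
Truthful report 8: project not built, utility 0.
Report 11 instead: project built, pays 7, utility 8 - 7 = 1.
Since 1 > 0, reporting 11 is strictly better here, so truthful reporting is not dominant.

No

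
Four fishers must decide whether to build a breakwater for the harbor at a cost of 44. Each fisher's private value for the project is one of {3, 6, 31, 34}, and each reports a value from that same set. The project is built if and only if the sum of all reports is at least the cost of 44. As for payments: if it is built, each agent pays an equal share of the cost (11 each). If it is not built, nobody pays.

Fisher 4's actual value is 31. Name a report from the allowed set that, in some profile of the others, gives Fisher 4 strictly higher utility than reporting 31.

34

Suppose Fisher 1 reports 3, Fisher 2 reports 3 and Fisher 3 reports 6.
Report 31: project not built, utility 0.
Report 34: project built, pays 11, utility 31 - 11 = 20.
So reporting 34 beats truth here (20 > 0).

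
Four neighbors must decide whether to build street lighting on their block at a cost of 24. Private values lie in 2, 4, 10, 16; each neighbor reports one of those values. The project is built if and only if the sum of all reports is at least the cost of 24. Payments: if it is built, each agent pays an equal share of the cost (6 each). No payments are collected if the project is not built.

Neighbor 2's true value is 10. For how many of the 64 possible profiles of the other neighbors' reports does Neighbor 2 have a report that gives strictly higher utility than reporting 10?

7

Others report (2, 2, 4): truth gives 0; report 16 gives 4 > 0. Violating.
Others report (2, 4, 2): truth gives 0; report 16 gives 4 > 0. Violating.
Others report (2, 4, 4): truth gives 0; report 16 gives 4 > 0. Violating.
Others report (4, 2, 2): truth gives 0; report 16 gives 4 > 0. Violating.
Others report (2, 2, 2): truth gives 0; no alternative beats it.
Others report (2, 2, 10): truth gives 4; no alternative beats it.
(Checking all 64 profiles: 7 have a profitable deviation, 57 do not.)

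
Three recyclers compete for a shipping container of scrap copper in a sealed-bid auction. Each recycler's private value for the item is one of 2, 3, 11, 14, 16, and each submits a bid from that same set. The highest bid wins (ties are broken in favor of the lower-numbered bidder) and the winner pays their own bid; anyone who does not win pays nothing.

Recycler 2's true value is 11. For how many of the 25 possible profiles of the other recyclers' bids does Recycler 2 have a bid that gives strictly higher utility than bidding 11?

Others bid (2, 2): truth gives 0; bid 3 gives 8 > 0. Violating.
Others bid (2, 3): truth gives 0; bid 3 gives 8 > 0. Violating.
Others bid (2, 11): truth gives 0; no alternative beats it.
Others bid (2, 14): truth gives 0; no alternative beats it.
(Checking all 25 profiles: 2 have a profitable deviation, 23 do not.)

2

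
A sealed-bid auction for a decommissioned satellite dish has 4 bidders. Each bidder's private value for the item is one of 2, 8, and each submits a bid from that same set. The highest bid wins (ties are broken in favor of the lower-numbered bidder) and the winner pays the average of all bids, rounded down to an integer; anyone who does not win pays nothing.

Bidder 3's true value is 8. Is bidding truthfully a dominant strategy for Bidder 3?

Yes

Check each profile of the others' bids and compare truth against every alternative bid.
Others bid (2, 2, 2): truth gives 5, best alternative gives 0.
Others bid (2, 2, 8): truth gives 3, best alternative gives 0.
Others bid (2, 8, 2): truth gives 0, best alternative gives 0.
Others bid (2, 8, 8): truth gives 0, best alternative gives 0.
Others bid (8, 2, 2): truth gives 0, best alternative gives 0.
Others bid (8, 2, 8): truth gives 0, best alternative gives 0.
(Remaining 2 profiles checked similarly; truth is weakly best in each.)
In every case the truthful bid is at least as good as any alternative, so it is a dominant strategy.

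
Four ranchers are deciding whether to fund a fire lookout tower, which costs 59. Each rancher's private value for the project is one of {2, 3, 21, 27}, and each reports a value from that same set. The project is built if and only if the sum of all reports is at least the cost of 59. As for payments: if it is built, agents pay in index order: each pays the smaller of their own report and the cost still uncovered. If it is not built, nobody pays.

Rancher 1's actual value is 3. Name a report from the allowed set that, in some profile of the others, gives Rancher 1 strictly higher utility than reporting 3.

2

Suppose Rancher 2 reports 3, Rancher 3 reports 27 and Rancher 4 reports 27.
Report 3: project built, pays 3, utility 3 - 3 = 0.
Report 2: project built, pays 2, utility 3 - 2 = 1.
So reporting 2 beats truth here (1 > 0).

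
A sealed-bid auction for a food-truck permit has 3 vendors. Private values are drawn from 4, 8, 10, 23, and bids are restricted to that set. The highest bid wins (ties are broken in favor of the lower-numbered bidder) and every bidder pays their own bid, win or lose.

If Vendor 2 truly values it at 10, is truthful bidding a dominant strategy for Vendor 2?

Consider the case where Vendor 1 bids 4 and Vendor 3 bids 4.
Truthful bid 10: wins, pays 10, utility 10 - 10 = 0.
Bid 8 instead: wins, pays 8, utility 10 - 8 = 2.
Since 2 > 0, bidding 8 is strictly better here, so truthful bidding is not dominant.

No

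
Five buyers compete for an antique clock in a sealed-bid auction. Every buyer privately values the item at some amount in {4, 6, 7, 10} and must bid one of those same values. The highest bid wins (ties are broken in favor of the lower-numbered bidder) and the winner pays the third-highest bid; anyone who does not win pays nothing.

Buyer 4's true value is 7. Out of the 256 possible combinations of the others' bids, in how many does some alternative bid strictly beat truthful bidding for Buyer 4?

Others bid (4, 4, 4, 10): truth gives 0; bid 10 gives 3 > 0. Violating.
Others bid (4, 4, 6, 10): truth gives 0; bid 10 gives 1 > 0. Violating.
Others bid (4, 4, 7, 4): truth gives 0; bid 10 gives 3 > 0. Violating.
Others bid (4, 4, 7, 6): truth gives 0; bid 10 gives 1 > 0. Violating.
Others bid (4, 4, 4, 4): truth gives 3; no alternative beats it.
Others bid (4, 4, 4, 6): truth gives 3; no alternative beats it.
(Checking all 256 profiles: 32 have a profitable deviation, 224 do not.)

32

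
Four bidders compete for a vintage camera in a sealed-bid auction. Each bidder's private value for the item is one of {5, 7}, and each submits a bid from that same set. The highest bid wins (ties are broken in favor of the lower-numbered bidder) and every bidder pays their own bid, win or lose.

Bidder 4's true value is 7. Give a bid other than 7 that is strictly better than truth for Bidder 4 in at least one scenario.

5

Suppose Bidder 1 bids 5, Bidder 2 bids 5 and Bidder 3 bids 7.
Bid 7: loses but pays 7, utility -7.
Bid 5: loses but pays 5, utility -5.
So bidding 5 beats truth here (-5 > -7).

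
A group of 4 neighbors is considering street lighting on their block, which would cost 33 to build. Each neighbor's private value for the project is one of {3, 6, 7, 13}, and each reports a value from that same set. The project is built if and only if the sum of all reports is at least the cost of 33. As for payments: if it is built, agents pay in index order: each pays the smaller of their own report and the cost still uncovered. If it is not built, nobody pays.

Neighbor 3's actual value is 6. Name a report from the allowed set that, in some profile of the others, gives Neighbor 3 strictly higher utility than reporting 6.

Suppose Neighbor 1 reports 6, Neighbor 2 reports 13 and Neighbor 4 reports 13.
Report 6: project built, pays 6, utility 6 - 6 = 0.
Report 3: project built, pays 3, utility 6 - 3 = 3.
So reporting 3 beats truth here (3 > 0).

3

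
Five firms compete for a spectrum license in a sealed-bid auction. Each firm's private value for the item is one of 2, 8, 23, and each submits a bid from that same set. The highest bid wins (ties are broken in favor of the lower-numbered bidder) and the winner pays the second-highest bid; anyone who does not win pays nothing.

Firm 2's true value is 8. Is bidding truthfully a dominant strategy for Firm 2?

Yes

Check each profile of the others' bids and compare truth against every alternative bid.
Others bid (2, 2, 2, 2): truth gives 6, best alternative gives 6.
Others bid (2, 2, 2, 8): truth gives 0, best alternative gives 0.
Others bid (2, 2, 2, 23): truth gives 0, best alternative gives 0.
Others bid (2, 2, 8, 2): truth gives 0, best alternative gives 0.
Others bid (2, 2, 8, 8): truth gives 0, best alternative gives 0.
Others bid (2, 2, 8, 23): truth gives 0, best alternative gives 0.
(Remaining 75 profiles checked similarly; truth is weakly best in each.)
In every case the truthful bid is at least as good as any alternative, so it is a dominant strategy.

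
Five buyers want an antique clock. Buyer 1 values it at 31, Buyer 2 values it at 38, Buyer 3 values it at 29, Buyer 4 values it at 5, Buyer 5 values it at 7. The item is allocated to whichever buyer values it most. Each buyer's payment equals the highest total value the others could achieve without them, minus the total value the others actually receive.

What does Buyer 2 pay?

31

Buyer 2 has the highest value and receives the item.
Without Buyer 2, the item would go to the next-highest value, 31, so the others could achieve 31.
With Buyer 2 present and winning, the others receive nothing, so their total is 0.
Payment = 31 - 0 = 31.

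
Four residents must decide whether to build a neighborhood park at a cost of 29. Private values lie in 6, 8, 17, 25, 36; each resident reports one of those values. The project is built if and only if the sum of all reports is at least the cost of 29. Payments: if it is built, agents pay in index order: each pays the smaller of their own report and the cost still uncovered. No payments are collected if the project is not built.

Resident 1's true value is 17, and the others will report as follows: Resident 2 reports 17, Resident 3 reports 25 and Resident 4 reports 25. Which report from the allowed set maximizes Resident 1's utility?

6

Report 6: project built, pays 6, utility 17 - 6 = 11.
Report 8: project built, pays 8, utility 17 - 8 = 9.
Report 17: project built, pays 17, utility 17 - 17 = 0.
Report 25: project built, pays 25, utility 17 - 25 = -8.
Report 36: project built, pays 29, utility 17 - 29 = -12.
The best choice is 6 with utility 11.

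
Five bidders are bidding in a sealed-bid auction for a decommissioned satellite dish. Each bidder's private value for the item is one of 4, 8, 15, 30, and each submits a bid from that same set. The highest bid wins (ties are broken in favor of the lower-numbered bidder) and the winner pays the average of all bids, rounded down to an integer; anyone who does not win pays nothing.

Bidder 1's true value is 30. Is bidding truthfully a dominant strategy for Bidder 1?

Consider the case where Bidder 2 bids 4, Bidder 3 bids 4, Bidder 4 bids 4 and Bidder 5 bids 4.
Truthful bid 30: wins, pays 9, utility 30 - 9 = 21.
Bid 4 instead: wins, pays 4, utility 30 - 4 = 26.
Since 26 > 21, bidding 4 is strictly better here, so truthful bidding is not dominant.

No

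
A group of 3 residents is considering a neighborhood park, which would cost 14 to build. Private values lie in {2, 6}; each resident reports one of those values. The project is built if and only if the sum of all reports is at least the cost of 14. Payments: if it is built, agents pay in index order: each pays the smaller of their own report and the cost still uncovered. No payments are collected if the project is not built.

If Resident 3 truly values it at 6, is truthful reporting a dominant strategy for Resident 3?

Check each profile of the others' reports and compare truth against every alternative report.
Others report (6, 6): truth gives 4, best alternative gives 4.
Others report (2, 2): truth gives 0, best alternative gives 0.
Others report (2, 6): truth gives 0, best alternative gives 0.
Others report (6, 2): truth gives 0, best alternative gives 0.
In every case the truthful report is at least as good as any alternative, so it is a dominant strategy.

Yes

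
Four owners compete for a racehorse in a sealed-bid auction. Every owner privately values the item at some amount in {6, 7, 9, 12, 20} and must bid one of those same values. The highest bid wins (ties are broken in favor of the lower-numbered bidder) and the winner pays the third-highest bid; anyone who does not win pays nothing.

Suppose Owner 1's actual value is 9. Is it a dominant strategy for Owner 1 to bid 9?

No

Consider the case where Owner 2 bids 6, Owner 3 bids 6 and Owner 4 bids 12.
Truthful bid 9: loses, pays 0, utility 0.
Bid 12 instead: wins, pays 6, utility 9 - 6 = 3.
Since 3 > 0, bidding 12 is strictly better here, so truthful bidding is not dominant.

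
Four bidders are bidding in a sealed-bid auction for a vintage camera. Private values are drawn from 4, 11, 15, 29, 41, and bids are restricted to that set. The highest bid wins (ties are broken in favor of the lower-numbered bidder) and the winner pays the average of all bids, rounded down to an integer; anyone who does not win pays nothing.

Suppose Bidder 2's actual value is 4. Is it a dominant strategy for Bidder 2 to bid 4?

Check each profile of the others' bids and compare truth against every alternative bid.
Others bid (4, 11, 11): truth gives 0, best alternative gives -5.
Others bid (4, 4, 11): truth gives 0, best alternative gives -3.
Others bid (4, 11, 4): truth gives 0, best alternative gives -3.
Others bid (4, 4, 4): truth gives 0, best alternative gives -1.
Others bid (4, 4, 15): truth gives 0, best alternative gives 0.
Others bid (4, 4, 29): truth gives 0, best alternative gives 0.
(Remaining 119 profiles checked similarly; truth is weakly best in each.)
In every case the truthful bid is at least as good as any alternative, so it is a dominant strategy.

Yes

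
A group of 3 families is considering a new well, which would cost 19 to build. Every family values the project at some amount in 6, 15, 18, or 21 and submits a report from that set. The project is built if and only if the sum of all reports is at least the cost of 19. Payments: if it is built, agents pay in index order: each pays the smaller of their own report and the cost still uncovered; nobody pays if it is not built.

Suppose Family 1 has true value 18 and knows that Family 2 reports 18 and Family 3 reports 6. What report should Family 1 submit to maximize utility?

Report 6: project built, pays 6, utility 18 - 6 = 12.
Report 15: project built, pays 15, utility 18 - 15 = 3.
Report 18: project built, pays 18, utility 18 - 18 = 0.
Report 21: project built, pays 19, utility 18 - 19 = -1.
The best choice is 6 with utility 12.

6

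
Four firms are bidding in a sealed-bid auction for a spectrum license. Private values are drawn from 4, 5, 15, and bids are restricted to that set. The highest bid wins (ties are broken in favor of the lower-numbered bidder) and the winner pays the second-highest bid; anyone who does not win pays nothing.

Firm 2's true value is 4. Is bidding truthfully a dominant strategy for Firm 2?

Yes

Check each profile of the others' bids and compare truth against every alternative bid.
Others bid (4, 4, 5): truth gives 0, best alternative gives -1.
Others bid (4, 5, 4): truth gives 0, best alternative gives -1.
Others bid (4, 5, 5): truth gives 0, best alternative gives -1.
Others bid (4, 4, 4): truth gives 0, best alternative gives 0.
Others bid (4, 4, 15): truth gives 0, best alternative gives 0.
Others bid (4, 5, 15): truth gives 0, best alternative gives 0.
(Remaining 21 profiles checked similarly; truth is weakly best in each.)
In every case the truthful bid is at least as good as any alternative, so it is a dominant strategy.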